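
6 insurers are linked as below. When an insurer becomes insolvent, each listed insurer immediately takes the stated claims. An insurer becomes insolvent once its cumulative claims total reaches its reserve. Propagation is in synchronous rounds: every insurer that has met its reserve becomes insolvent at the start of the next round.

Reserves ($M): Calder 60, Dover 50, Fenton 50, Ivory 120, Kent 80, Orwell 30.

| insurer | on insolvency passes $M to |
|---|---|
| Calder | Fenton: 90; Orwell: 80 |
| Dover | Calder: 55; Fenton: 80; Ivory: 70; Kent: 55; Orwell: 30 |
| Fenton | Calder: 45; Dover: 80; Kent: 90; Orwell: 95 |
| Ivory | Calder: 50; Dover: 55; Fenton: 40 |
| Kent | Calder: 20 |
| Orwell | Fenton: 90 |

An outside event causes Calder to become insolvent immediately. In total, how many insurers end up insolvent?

5

Round 1 — Calder becomes insolvent (initial).
  Fenton: +90 → 90 ≥ 50
  Orwell: +80 → 80 ≥ 30
Round 2 — Fenton, Orwell become insolvent.
  Dover: +80 → 80 ≥ 50
  Kent: +90 → 90 ≥ 80
Round 3 — Dover, Kent become insolvent.
  Ivory: +70 → 70 < 120
No further insolvencies.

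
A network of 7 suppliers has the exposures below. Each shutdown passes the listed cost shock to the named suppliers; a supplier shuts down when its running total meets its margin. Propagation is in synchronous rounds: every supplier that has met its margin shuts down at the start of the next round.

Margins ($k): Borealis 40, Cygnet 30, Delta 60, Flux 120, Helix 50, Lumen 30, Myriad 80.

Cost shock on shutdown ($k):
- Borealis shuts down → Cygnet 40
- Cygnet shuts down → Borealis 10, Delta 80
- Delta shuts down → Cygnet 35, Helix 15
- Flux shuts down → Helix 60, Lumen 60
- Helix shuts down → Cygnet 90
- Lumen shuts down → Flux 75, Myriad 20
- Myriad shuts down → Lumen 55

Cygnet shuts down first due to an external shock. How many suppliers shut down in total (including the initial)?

2

Round 1 — Cygnet shuts down (initial).
  Borealis: +10 → 10 < 40
  Delta: +80 → 80 ≥ 60
Round 2 — Delta shuts down.
  Helix: +15 → 15 < 50
No further shutdowns.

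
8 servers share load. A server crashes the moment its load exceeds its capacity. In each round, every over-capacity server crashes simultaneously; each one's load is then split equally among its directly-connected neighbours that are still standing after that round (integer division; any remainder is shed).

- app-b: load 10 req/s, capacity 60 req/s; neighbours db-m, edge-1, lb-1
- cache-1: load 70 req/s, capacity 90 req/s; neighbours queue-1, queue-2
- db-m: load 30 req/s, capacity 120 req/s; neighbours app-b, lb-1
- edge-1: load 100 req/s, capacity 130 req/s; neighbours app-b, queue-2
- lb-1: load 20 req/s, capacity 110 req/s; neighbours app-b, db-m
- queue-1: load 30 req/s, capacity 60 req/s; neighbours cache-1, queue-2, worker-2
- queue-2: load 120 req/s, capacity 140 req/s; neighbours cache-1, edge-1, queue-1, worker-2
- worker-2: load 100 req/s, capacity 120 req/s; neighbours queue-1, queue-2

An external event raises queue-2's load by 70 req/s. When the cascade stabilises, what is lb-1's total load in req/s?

Round 1 — queue-2 at 190 > 140. queue-2 crashes.
  queue-2 sheds 190 req/s to cache-1, edge-1, queue-1, worker-2: 47 each (2 lost).
    cache-1: 70+47 = 117 > 90
    edge-1: 100+47 = 147 > 130
    queue-1: 30+47 = 77 > 60
    worker-2: 100+47 = 147 > 120
Round 2 — cache-1, edge-1, queue-1, worker-2 crash.
  cache-1 sheds 117 req/s: no online neighbours, lost.
  edge-1 sheds 147 req/s to app-b: 147 each.
    app-b: 10+147 = 157 > 60
  queue-1 sheds 77 req/s: no online neighbours, lost.
  worker-2 sheds 147 req/s: no online neighbours, lost.
Round 3 — app-b crashes.
  app-b sheds 157 req/s to db-m, lb-1: 78 each (1 lost).
    db-m: 30+78 = 108 ≤ 120
    lb-1: 20+78 = 98 ≤ 110
No further crashes.

98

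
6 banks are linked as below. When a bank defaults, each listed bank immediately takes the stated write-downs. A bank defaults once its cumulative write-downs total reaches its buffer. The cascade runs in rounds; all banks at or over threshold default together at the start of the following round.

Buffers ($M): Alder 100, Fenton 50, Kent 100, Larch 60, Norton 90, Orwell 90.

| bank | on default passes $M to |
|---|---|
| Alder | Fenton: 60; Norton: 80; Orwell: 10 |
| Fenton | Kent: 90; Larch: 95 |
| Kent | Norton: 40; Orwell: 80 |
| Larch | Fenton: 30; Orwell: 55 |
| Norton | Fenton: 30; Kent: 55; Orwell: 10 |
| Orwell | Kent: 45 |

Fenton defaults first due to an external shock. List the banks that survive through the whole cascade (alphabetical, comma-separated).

Alder, Kent, Norton, Orwell

Round 1 — Fenton defaults (initial).
  Kent: +90 → 90 < 100
  Larch: +95 → 95 ≥ 60
Round 2 — Larch defaults.
  Orwell: +55 → 55 < 90
No further defaults.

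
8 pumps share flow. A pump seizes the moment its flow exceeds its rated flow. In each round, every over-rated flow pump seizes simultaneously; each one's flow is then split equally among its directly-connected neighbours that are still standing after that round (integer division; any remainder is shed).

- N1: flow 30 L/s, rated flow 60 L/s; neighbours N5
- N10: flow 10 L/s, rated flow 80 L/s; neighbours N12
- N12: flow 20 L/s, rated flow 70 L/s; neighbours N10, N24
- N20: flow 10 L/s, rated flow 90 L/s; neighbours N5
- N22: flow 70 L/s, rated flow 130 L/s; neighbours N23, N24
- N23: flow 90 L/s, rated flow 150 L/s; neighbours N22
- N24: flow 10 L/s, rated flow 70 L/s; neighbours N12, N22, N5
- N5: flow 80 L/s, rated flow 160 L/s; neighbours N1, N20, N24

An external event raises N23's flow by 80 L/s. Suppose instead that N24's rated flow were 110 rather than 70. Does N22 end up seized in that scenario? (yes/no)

yes

With N24's rated flow at 110:
Round 1 — N23 at 170 > 150. N23 seizes.
  N23 sheds 170 L/s to N22: 170 each.
    N22: 70+170 = 240 > 130
Round 2 — N22 seizes.
  N22 sheds 240 L/s to N24: 240 each.
    N24: 10+240 = 250 > 110
Round 3 — N24 seizes.
  N24 sheds 250 L/s to N12, N5: 125 each.
    N12: 20+125 = 145 > 70
    N5: 80+125 = 205 > 160
Round 4 — N12, N5 seize.
  N12 sheds 145 L/s to N10: 145 each.
    N10: 10+145 = 155 > 80
  N5 sheds 205 L/s to N1, N20: 102 each (1 lost).
    N1: 30+102 = 132 > 60
    N20: 10+102 = 112 > 90
Round 5 — N1, N10, N20 seize.
  N1 sheds 132 L/s: no online neighbours, lost.
  N10 sheds 155 L/s: no online neighbours, lost.
  N20 sheds 112 L/s: no online neighbours, lost.
No further seizures.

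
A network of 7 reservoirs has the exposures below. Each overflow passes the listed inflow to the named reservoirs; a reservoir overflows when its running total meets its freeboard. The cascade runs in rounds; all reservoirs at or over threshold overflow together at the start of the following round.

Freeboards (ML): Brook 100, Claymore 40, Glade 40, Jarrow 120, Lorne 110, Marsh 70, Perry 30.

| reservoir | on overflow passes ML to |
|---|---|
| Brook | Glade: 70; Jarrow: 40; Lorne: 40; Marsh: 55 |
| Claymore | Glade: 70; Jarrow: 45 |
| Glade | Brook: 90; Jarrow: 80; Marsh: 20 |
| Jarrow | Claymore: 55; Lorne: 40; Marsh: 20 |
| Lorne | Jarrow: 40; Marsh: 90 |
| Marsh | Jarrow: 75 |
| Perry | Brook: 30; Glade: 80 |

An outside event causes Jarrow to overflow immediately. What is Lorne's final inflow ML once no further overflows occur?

40

Round 1 — Jarrow overflows (initial).
  Claymore: +55 → 55 ≥ 40
  Lorne: +40 → 40 < 110
  Marsh: +20 → 20 < 70
Round 2 — Claymore overflows.
  Glade: +70 → 70 ≥ 40
Round 3 — Glade overflows.
  Brook: +90 → 90 < 100
  Marsh: +20 → 40 < 70
No further overflows.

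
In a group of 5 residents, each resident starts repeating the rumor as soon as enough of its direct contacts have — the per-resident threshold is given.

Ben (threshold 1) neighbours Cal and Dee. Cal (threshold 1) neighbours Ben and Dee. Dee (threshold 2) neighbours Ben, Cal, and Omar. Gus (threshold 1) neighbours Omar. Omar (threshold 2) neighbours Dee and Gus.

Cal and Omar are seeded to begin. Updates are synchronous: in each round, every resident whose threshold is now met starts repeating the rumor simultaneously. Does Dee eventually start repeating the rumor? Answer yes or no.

Round 1 — Cal, Omar start repeating the rumor (initial).
Round 2 — checking thresholds:
  Ben: 1 of 2 neighbours ≥ 1, starts repeating the rumor.
  Dee: 2 of 3 neighbours ≥ 2, starts repeating the rumor.
  Gus: 1 of 1 neighbours ≥ 1, starts repeating the rumor.
Round 3 — no new spreads; cascade stops.

yes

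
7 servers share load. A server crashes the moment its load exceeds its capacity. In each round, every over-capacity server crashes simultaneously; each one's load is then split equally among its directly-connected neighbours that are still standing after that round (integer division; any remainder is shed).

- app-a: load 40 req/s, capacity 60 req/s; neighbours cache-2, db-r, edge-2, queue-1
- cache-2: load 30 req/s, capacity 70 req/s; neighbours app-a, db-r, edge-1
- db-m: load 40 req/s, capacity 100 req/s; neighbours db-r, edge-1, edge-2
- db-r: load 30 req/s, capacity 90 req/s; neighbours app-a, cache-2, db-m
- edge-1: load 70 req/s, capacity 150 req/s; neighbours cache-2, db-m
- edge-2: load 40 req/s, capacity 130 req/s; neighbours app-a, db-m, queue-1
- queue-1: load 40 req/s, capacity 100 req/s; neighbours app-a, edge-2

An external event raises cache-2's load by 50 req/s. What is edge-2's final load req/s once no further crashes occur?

62

Round 1 — cache-2 at 80 > 70. cache-2 crashes.
  cache-2 sheds 80 req/s to app-a, db-r, edge-1: 26 each (2 lost).
    app-a: 40+26 = 66 > 60
    db-r: 30+26 = 56 ≤ 90
    edge-1: 70+26 = 96 ≤ 150
Round 2 — app-a crashes.
  app-a sheds 66 req/s to db-r, edge-2, queue-1: 22 each.
    db-r: 56+22 = 78 ≤ 90
    edge-2: 40+22 = 62 ≤ 130
    queue-1: 40+22 = 62 ≤ 100
No further crashes.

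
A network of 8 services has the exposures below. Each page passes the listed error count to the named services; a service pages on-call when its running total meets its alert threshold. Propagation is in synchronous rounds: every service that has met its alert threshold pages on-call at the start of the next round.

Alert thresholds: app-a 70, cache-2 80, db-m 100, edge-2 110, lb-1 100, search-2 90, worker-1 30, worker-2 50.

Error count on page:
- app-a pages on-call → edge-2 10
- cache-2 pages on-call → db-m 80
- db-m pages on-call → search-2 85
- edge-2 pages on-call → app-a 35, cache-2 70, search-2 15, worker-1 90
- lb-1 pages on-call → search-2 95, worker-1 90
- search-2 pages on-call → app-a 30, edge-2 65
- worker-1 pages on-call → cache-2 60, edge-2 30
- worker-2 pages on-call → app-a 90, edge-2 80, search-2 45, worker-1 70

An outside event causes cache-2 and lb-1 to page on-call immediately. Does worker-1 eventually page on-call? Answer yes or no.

yes

Round 1 — cache-2, lb-1 page on-call (initial).
  db-m: +80 → 80 < 100
  search-2: +95 → 95 ≥ 90
  worker-1: +90 → 90 ≥ 30
Round 2 — search-2, worker-1 page on-call.
  app-a: +30 → 30 < 70
  edge-2: +65+30 → 95 < 110
No further pages.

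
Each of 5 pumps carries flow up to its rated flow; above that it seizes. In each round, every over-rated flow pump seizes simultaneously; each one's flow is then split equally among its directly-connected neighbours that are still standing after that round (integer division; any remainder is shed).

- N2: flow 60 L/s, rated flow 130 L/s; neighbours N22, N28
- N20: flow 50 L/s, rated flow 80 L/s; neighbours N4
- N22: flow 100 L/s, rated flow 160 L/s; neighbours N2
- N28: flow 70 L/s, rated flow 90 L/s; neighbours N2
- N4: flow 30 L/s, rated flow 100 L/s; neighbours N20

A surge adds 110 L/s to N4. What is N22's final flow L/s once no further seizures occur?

Round 1 — N4 at 140 > 100. N4 seizes.
  N4 sheds 140 L/s to N20: 140 each.
    N20: 50+140 = 190 > 80
Round 2 — N20 seizes.
  N20 sheds 190 L/s: no online neighbours, lost.
No further seizures.

100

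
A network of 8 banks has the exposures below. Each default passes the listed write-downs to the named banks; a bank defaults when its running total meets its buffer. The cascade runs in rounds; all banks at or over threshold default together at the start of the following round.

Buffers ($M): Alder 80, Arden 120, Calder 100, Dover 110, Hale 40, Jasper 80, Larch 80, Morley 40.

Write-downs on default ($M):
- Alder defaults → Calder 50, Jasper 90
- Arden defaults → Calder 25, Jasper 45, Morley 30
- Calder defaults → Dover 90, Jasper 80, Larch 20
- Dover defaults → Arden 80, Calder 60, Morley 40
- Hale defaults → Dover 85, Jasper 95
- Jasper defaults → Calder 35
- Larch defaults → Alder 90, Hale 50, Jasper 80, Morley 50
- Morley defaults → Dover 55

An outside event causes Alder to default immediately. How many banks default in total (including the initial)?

2

Round 1 — Alder defaults (initial).
  Calder: +50 → 50 < 100
  Jasper: +90 → 90 ≥ 80
Round 2 — Jasper defaults.
  Calder: +35 → 85 < 100
No further defaults.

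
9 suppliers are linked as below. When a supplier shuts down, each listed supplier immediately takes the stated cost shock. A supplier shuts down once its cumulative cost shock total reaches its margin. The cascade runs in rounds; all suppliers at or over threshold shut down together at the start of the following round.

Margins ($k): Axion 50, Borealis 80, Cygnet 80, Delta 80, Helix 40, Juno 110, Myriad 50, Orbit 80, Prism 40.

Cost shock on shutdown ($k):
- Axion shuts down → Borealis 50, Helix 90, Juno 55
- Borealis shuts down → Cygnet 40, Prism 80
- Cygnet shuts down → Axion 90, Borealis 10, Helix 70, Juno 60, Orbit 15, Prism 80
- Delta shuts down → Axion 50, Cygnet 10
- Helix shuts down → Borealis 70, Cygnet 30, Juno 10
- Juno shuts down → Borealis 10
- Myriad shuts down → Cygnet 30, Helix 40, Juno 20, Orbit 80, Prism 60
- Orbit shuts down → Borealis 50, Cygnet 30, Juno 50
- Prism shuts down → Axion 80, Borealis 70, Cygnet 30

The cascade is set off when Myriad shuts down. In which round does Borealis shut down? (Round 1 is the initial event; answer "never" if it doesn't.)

Round 1 — Myriad shuts down (initial).
  Cygnet: +30 → 30 < 80
  Helix: +40 → 40 ≥ 40
  Juno: +20 → 20 < 110
  Orbit: +80 → 80 ≥ 80
  Prism: +60 → 60 ≥ 40
Round 2 — Helix, Orbit, Prism shut down.
  Axion: +80 → 80 ≥ 50
  Borealis: +70+50+70 → 190 ≥ 80
  Cygnet: +30+30+30 → 120 ≥ 80
  Juno: +10+50 → 80 < 110
Round 3 — Axion, Borealis, Cygnet shut down.
  Juno: +55+60 → 195 ≥ 110
Round 4 — Juno shuts down.
No further shutdowns.

3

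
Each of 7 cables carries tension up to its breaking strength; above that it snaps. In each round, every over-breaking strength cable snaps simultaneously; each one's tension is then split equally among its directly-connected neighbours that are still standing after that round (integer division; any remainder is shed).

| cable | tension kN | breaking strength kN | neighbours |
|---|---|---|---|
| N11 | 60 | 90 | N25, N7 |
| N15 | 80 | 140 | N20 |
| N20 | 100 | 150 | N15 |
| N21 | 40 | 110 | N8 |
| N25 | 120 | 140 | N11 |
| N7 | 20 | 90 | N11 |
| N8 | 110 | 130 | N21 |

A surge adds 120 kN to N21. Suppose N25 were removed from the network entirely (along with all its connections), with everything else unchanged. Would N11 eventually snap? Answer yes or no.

With N25 removed:
Round 1 — N21 at 160 > 110. N21 snaps.
  N21 sheds 160 kN to N8: 160 each.
    N8: 110+160 = 270 > 130
Round 2 — N8 snaps.
  N8 sheds 270 kN: no online neighbours, lost.
No further breaks.

no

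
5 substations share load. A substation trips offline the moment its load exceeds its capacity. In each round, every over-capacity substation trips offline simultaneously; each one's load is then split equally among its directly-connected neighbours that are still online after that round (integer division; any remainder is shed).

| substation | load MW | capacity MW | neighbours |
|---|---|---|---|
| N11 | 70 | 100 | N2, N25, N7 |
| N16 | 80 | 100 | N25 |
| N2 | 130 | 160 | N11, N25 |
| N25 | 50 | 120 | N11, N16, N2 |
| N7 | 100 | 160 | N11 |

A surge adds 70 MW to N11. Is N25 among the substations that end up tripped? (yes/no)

Round 1 — N11 at 140 > 100. N11 trips offline.
  N11 sheds 140 MW to N2, N25, N7: 46 each (2 lost).
    N2: 130+46 = 176 > 160
    N25: 50+46 = 96 ≤ 120
    N7: 100+46 = 146 ≤ 160
Round 2 — N2 trips offline.
  N2 sheds 176 MW to N25: 176 each.
    N25: 96+176 = 272 > 120
Round 3 — N25 trips offline.
  N25 sheds 272 MW to N16: 272 each.
    N16: 80+272 = 352 > 100
Round 4 — N16 trips offline.
  N16 sheds 352 MW: no online neighbours, lost.
No further trips.

yes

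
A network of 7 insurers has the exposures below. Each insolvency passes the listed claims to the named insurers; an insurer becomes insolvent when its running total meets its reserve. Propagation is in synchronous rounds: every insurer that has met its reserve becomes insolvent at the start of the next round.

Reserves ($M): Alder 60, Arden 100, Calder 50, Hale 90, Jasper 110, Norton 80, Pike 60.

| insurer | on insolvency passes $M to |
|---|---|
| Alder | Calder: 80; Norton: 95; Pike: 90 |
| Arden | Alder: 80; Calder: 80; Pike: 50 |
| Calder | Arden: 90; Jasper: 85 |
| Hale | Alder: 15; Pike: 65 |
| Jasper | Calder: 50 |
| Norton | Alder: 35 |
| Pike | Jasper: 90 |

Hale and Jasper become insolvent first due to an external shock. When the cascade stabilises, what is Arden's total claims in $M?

90

Round 1 — Hale, Jasper become insolvent (initial).
  Alder: +15 → 15 < 60
  Calder: +50 → 50 ≥ 50
  Pike: +65 → 65 ≥ 60
Round 2 — Calder, Pike become insolvent.
  Arden: +90 → 90 < 100
No further insolvencies.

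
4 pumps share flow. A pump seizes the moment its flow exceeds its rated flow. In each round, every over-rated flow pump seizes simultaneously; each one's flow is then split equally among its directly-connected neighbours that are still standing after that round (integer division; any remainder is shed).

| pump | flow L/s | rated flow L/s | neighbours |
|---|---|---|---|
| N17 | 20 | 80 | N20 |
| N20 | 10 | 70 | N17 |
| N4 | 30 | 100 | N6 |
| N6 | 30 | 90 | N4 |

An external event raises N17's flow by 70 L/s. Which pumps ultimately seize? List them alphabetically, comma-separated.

N17, N20

Round 1 — N17 at 90 > 80. N17 seizes.
  N17 sheds 90 L/s to N20: 90 each.
    N20: 10+90 = 100 > 70
Round 2 — N20 seizes.
  N20 sheds 100 L/s: no online neighbours, lost.
No further seizures.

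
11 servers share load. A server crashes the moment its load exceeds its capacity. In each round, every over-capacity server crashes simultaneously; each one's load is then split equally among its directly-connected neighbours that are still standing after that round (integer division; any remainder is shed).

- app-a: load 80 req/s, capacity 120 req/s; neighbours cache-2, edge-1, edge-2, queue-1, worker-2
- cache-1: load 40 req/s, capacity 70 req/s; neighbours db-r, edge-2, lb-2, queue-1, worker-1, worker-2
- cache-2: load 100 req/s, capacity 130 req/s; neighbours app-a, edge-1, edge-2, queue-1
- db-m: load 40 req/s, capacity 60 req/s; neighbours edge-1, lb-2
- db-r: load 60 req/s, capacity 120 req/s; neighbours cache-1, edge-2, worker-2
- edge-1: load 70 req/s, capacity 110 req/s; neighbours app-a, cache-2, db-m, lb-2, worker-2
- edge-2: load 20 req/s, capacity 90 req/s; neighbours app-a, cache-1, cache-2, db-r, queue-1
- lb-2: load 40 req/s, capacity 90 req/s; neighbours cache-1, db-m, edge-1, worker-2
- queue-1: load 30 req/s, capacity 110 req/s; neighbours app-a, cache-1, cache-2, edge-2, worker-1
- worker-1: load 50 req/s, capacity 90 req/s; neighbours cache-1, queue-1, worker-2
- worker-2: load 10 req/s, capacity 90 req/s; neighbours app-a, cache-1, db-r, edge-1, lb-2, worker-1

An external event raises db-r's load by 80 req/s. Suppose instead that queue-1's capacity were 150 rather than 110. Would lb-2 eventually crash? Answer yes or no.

no

With queue-1's capacity at 150:
Round 1 — db-r at 140 > 120. db-r crashes.
  db-r sheds 140 req/s to cache-1, edge-2, worker-2: 46 each (2 lost).
    cache-1: 40+46 = 86 > 70
    edge-2: 20+46 = 66 ≤ 90
    worker-2: 10+46 = 56 ≤ 90
Round 2 — cache-1 crashes.
  cache-1 sheds 86 req/s to edge-2, lb-2, queue-1, worker-1, worker-2: 17 each (1 lost).
    edge-2: 66+17 = 83 ≤ 90
    lb-2: 40+17 = 57 ≤ 90
    queue-1: 30+17 = 47 ≤ 150
    worker-1: 50+17 = 67 ≤ 90
    worker-2: 56+17 = 73 ≤ 90
No further crashes.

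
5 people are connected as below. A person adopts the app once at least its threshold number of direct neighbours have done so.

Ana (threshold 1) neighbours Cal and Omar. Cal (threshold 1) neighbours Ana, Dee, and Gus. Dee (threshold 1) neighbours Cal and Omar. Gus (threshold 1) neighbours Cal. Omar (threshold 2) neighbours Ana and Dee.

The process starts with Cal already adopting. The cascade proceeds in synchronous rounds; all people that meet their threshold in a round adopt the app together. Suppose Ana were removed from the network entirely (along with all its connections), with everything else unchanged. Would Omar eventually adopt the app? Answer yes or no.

no

With Ana removed:
Round 1 — Cal adopts the app (initial).
Round 2 — checking thresholds:
  Dee: 1 of 2 neighbours ≥ 1, adopts the app.
  Gus: 1 of 1 neighbours ≥ 1, adopts the app.
Round 3 — no new adoptions; cascade stops.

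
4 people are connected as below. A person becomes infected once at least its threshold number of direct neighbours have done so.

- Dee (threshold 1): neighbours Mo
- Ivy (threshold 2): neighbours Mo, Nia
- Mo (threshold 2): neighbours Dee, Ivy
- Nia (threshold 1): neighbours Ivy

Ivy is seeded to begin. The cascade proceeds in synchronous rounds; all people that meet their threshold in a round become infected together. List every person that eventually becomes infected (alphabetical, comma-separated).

Round 1 — Ivy becomes infected (initial).
Round 2 — checking thresholds:
  Mo: 1 of 2 neighbours < 2, below threshold.
  Nia: 1 of 1 neighbours ≥ 1, becomes infected.
Round 3 — no new infections; cascade stops.

Ivy, Nia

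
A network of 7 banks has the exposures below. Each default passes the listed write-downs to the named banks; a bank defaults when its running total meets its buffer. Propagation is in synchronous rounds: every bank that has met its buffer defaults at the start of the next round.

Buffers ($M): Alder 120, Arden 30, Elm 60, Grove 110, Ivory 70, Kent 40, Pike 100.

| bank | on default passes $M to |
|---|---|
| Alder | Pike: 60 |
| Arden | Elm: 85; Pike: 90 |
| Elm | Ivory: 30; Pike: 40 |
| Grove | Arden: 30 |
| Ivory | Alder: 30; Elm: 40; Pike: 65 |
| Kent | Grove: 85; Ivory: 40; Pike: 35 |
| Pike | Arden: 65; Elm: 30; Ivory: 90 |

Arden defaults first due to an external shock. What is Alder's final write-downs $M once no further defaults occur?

30

Round 1 — Arden defaults (initial).
  Elm: +85 → 85 ≥ 60
  Pike: +90 → 90 < 100
Round 2 — Elm defaults.
  Ivory: +30 → 30 < 70
  Pike: +40 → 130 ≥ 100
Round 3 — Pike defaults.
  Ivory: +90 → 120 ≥ 70
Round 4 — Ivory defaults.
  Alder: +30 → 30 < 120
No further defaults.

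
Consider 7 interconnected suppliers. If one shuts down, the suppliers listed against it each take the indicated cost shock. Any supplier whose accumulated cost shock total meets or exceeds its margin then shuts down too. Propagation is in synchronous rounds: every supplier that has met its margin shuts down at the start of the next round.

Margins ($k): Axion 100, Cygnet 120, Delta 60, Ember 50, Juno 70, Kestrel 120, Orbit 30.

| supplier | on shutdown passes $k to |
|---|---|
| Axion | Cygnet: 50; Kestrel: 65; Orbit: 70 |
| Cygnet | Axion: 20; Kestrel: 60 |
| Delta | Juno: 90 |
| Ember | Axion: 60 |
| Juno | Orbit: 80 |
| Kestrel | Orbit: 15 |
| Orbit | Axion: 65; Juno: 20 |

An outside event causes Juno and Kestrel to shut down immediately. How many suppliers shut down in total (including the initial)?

Round 1 — Juno, Kestrel shut down (initial).
  Orbit: +80+15 → 95 ≥ 30
Round 2 — Orbit shuts down.
  Axion: +65 → 65 < 100
No further shutdowns.

3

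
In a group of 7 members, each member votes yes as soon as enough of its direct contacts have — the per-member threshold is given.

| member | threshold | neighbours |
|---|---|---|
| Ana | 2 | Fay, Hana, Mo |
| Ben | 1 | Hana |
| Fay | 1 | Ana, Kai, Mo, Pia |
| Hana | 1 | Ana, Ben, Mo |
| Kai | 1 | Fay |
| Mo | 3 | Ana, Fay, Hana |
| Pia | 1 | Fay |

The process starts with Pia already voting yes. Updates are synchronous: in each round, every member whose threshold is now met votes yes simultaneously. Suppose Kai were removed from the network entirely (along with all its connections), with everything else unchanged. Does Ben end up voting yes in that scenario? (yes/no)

no

With Kai removed:
Round 1 — Pia votes yes (initial).
Round 2 — checking thresholds:
  Fay: 1 of 3 neighbours ≥ 1, votes yes.
Round 3 — no new yes votes; cascade stops.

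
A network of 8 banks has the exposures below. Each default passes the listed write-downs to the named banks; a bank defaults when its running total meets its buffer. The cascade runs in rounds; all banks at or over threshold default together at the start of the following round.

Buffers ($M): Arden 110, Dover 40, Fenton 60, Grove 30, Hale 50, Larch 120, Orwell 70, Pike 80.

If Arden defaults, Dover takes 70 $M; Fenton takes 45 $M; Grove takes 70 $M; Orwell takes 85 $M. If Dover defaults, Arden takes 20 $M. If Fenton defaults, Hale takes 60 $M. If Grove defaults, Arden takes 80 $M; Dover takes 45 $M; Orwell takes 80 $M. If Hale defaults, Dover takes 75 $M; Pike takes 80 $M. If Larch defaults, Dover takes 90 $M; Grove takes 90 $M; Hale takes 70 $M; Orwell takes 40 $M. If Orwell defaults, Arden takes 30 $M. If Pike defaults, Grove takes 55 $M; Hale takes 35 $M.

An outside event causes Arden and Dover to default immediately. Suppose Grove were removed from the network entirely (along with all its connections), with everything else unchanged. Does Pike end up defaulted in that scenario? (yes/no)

With Grove removed:
Round 1 — Arden, Dover default (initial).
  Fenton: +45 → 45 < 60
  Orwell: +85 → 85 ≥ 70
Round 2 — Orwell defaults.
No further defaults.

no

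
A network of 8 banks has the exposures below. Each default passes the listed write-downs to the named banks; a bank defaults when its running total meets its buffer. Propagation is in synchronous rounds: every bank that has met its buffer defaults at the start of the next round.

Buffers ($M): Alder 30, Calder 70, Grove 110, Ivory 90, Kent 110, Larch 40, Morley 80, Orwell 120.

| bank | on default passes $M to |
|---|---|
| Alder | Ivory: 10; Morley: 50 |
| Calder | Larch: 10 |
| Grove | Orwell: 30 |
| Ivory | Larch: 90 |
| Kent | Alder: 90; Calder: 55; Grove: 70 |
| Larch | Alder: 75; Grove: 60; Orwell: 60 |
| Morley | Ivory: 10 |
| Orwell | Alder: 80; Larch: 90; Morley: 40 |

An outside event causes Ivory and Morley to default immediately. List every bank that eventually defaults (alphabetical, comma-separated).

Round 1 — Ivory, Morley default (initial).
  Larch: +90 → 90 ≥ 40
Round 2 — Larch defaults.
  Alder: +75 → 75 ≥ 30
  Grove: +60 → 60 < 110
  Orwell: +60 → 60 < 120
Round 3 — Alder defaults.
No further defaults.

Alder, Ivory, Larch, Morley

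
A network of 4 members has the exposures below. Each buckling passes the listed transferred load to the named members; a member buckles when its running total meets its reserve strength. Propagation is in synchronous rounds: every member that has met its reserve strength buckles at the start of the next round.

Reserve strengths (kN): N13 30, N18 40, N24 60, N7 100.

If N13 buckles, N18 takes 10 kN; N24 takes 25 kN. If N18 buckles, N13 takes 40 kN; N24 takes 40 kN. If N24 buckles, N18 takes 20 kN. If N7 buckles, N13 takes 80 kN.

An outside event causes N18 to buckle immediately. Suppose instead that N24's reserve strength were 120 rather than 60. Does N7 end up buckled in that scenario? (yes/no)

With N24's reserve strength at 120:
Round 1 — N18 buckles (initial).
  N13: +40 → 40 ≥ 30
  N24: +40 → 40 < 120
Round 2 — N13 buckles.
  N24: +25 → 65 < 120
No further bucklings.

no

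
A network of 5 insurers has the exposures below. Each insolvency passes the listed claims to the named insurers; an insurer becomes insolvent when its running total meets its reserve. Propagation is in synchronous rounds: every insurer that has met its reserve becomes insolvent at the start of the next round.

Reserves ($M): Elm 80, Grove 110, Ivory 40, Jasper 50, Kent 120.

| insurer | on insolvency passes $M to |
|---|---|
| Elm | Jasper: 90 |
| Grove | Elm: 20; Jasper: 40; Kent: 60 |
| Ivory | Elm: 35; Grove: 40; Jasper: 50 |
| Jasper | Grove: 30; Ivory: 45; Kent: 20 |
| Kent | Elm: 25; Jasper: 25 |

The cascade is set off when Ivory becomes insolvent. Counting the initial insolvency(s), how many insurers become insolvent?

Round 1 — Ivory becomes insolvent (initial).
  Elm: +35 → 35 < 80
  Grove: +40 → 40 < 110
  Jasper: +50 → 50 ≥ 50
Round 2 — Jasper becomes insolvent.
  Grove: +30 → 70 < 110
  Kent: +20 → 20 < 120
No further insolvencies.

2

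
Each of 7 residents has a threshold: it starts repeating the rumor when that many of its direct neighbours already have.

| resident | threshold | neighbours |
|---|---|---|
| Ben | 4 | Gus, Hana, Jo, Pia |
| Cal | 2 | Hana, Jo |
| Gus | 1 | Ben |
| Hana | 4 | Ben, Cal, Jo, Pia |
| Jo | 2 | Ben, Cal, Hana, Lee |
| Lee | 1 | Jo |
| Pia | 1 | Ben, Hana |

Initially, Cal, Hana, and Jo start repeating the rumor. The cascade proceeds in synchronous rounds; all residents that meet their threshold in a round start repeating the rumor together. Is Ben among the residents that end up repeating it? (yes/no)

no

Round 1 — Cal, Hana, Jo start repeating the rumor (initial).
Round 2 — checking thresholds:
  Ben: 2 of 4 neighbours < 4, holds.
  Lee: 1 of 1 neighbours ≥ 1, starts repeating the rumor.
  Pia: 1 of 2 neighbours ≥ 1, starts repeating the rumor.
Round 3 — no new spreads; cascade stops.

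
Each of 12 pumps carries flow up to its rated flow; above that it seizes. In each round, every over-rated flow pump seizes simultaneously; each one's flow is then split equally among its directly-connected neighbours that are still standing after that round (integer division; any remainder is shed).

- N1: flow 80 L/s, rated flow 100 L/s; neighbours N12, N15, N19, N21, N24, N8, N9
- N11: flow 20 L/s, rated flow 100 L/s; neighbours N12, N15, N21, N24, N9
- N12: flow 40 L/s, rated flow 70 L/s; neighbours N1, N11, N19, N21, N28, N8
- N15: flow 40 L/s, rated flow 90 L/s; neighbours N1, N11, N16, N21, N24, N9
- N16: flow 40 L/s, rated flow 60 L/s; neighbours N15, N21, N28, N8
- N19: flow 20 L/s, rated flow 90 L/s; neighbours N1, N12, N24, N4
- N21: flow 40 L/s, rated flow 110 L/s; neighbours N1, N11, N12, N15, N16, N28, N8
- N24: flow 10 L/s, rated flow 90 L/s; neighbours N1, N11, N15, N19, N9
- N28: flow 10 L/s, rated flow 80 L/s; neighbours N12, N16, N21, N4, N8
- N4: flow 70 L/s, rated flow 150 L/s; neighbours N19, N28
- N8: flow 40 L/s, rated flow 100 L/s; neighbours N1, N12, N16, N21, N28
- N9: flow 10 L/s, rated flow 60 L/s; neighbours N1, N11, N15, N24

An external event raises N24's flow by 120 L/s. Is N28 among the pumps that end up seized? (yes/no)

no

Round 1 — N24 at 130 > 90. N24 seizes.
  N24 sheds 130 L/s to N1, N11, N15, N19, N9: 26 each.
    N1: 80+26 = 106 > 100
    N11: 20+26 = 46 ≤ 100
    N15: 40+26 = 66 ≤ 90
    N19: 20+26 = 46 ≤ 90
    N9: 10+26 = 36 ≤ 60
Round 2 — N1 seizes.
  N1 sheds 106 L/s to N12, N15, N19, N21, N8, N9: 17 each (4 lost).
    N12: 40+17 = 57 ≤ 70
    N15: 66+17 = 83 ≤ 90
    N19: 46+17 = 63 ≤ 90
    N21: 40+17 = 57 ≤ 110
    N8: 40+17 = 57 ≤ 100
    N9: 36+17 = 53 ≤ 60
No further seizures.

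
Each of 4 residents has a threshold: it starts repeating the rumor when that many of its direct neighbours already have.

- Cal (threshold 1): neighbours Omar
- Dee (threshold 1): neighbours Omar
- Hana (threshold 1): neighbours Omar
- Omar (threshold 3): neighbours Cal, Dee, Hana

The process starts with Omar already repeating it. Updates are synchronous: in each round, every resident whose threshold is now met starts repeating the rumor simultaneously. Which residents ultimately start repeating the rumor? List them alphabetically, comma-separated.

Cal, Dee, Hana, Omar

Round 1 — Omar starts repeating the rumor (initial).
Round 2 — checking thresholds:
  Cal: 1 of 1 neighbours ≥ 1, starts repeating the rumor.
  Dee: 1 of 1 neighbours ≥ 1, starts repeating the rumor.
  Hana: 1 of 1 neighbours ≥ 1, starts repeating the rumor.
Round 3 — no new spreads; cascade stops.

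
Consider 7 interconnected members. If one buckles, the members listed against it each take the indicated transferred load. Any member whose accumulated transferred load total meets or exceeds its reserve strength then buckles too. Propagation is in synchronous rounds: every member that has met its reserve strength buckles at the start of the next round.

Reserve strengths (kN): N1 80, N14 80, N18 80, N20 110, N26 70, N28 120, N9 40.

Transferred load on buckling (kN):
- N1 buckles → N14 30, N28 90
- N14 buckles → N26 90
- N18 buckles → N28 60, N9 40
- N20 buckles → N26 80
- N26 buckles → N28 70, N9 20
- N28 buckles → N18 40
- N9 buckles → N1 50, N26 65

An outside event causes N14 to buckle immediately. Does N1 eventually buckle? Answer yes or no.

no

Round 1 — N14 buckles (initial).
  N26: +90 → 90 ≥ 70
Round 2 — N26 buckles.
  N28: +70 → 70 < 120
  N9: +20 → 20 < 40
No further bucklings.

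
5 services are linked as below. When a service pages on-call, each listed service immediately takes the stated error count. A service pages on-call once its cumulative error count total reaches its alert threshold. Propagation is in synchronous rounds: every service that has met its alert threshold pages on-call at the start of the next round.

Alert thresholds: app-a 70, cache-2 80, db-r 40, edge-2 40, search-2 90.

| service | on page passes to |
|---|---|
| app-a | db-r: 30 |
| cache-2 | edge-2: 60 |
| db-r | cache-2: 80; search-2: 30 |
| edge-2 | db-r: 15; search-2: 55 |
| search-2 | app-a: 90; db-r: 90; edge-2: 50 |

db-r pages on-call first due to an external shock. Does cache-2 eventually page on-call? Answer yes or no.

yes

Round 1 — db-r pages on-call (initial).
  cache-2: +80 → 80 ≥ 80
  search-2: +30 → 30 < 90
Round 2 — cache-2 pages on-call.
  edge-2: +60 → 60 ≥ 40
Round 3 — edge-2 pages on-call.
  search-2: +55 → 85 < 90
No further pages.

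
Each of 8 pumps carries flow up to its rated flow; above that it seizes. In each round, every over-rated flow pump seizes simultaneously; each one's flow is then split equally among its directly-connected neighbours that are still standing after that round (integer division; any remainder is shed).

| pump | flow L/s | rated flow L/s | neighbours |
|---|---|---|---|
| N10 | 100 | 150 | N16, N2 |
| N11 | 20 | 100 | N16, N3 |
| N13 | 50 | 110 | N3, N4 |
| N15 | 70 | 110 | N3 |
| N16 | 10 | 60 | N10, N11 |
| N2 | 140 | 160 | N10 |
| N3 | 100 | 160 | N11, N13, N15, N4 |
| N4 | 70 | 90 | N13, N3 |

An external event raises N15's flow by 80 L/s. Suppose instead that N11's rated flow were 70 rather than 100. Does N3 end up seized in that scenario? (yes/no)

yes

With N11's rated flow at 70:
Round 1 — N15 at 150 > 110. N15 seizes.
  N15 sheds 150 L/s to N3: 150 each.
    N3: 100+150 = 250 > 160
Round 2 — N3 seizes.
  N3 sheds 250 L/s to N11, N13, N4: 83 each (1 lost).
    N11: 20+83 = 103 > 70
    N13: 50+83 = 133 > 110
    N4: 70+83 = 153 > 90
Round 3 — N11, N13, N4 seize.
  N11 sheds 103 L/s to N16: 103 each.
    N16: 10+103 = 113 > 60
  N13 sheds 133 L/s: no online neighbours, lost.
  N4 sheds 153 L/s: no online neighbours, lost.
Round 4 — N16 seizes.
  N16 sheds 113 L/s to N10: 113 each.
    N10: 100+113 = 213 > 150
Round 5 — N10 seizes.
  N10 sheds 213 L/s to N2: 213 each.
    N2: 140+213 = 353 > 160
Round 6 — N2 seizes.
  N2 sheds 353 L/s: no online neighbours, lost.
No further seizures.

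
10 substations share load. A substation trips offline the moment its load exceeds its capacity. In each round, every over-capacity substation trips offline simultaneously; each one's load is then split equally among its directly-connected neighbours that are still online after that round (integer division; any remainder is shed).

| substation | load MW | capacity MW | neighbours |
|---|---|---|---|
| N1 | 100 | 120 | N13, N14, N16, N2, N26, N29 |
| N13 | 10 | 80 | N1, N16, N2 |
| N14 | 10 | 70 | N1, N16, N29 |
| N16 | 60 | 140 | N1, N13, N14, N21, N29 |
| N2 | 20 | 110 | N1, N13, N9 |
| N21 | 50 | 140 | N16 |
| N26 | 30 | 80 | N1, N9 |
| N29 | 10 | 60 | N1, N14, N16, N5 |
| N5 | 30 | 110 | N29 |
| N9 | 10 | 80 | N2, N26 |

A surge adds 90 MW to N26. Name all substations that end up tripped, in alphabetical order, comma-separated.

N1, N26

Round 1 — N26 at 120 > 80. N26 trips offline.
  N26 sheds 120 MW to N1, N9: 60 each.
    N1: 100+60 = 160 > 120
    N9: 10+60 = 70 ≤ 80
Round 2 — N1 trips offline.
  N1 sheds 160 MW to N13, N14, N16, N2, N29: 32 each.
    N13: 10+32 = 42 ≤ 80
    N14: 10+32 = 42 ≤ 70
    N16: 60+32 = 92 ≤ 140
    N2: 20+32 = 52 ≤ 110
    N29: 10+32 = 42 ≤ 60
No further trips.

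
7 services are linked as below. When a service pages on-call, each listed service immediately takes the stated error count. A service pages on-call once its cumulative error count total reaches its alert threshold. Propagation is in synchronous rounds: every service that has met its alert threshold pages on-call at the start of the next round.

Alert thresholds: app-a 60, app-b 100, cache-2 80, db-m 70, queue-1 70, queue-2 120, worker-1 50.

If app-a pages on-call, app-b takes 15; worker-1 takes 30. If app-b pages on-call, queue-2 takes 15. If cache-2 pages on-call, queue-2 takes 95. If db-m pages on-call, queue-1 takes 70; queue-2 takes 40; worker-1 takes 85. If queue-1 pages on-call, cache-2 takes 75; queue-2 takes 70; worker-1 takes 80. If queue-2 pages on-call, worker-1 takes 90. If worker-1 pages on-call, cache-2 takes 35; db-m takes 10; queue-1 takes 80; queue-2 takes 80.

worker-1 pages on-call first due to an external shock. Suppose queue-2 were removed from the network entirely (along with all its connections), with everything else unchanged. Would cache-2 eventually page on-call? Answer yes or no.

yes

With queue-2 removed:
Round 1 — worker-1 pages on-call (initial).
  cache-2: +35 → 35 < 80
  db-m: +10 → 10 < 70
  queue-1: +80 → 80 ≥ 70
Round 2 — queue-1 pages on-call.
  cache-2: +75 → 110 ≥ 80
Round 3 — cache-2 pages on-call.
No further pages.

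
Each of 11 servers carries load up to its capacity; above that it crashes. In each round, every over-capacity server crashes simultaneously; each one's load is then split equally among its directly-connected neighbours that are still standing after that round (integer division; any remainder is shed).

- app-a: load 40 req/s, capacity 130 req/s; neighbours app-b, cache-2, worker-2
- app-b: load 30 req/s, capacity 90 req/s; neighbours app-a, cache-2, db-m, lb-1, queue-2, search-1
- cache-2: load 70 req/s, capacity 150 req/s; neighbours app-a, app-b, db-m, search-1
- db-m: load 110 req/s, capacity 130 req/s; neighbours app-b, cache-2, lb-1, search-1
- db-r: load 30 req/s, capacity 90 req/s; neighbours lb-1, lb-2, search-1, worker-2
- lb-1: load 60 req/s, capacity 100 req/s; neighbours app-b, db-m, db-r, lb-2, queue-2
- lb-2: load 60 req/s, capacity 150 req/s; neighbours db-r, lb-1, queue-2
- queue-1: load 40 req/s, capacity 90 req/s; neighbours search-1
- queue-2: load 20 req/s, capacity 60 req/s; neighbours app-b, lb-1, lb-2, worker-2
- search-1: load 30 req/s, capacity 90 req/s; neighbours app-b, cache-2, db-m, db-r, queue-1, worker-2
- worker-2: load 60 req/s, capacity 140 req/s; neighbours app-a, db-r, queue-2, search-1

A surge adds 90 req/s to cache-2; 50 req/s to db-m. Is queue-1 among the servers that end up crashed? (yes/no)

no

Round 1 — cache-2 at 160 > 150; db-m at 160 > 130. cache-2, db-m crash.
  cache-2 sheds 160 req/s to app-a, app-b, search-1: 53 each (1 lost).
    app-a: 40+53 = 93 ≤ 130
    app-b: 30+53 = 83 ≤ 90
    search-1: 30+53 = 83 ≤ 90
  db-m sheds 160 req/s to app-b, lb-1, search-1: 53 each (1 lost).
    app-b: 83+53 = 136 > 90
    lb-1: 60+53 = 113 > 100
    search-1: 83+53 = 136 > 90
Round 2 — app-b, lb-1, search-1 crash.
  app-b sheds 136 req/s to app-a, queue-2: 68 each.
    app-a: 93+68 = 161 > 130
    queue-2: 20+68 = 88 > 60
  lb-1 sheds 113 req/s to db-r, lb-2, queue-2: 37 each (2 lost).
    db-r: 30+37 = 67 ≤ 90
    lb-2: 60+37 = 97 ≤ 150
    queue-2: 88+37 = 125 > 60
  search-1 sheds 136 req/s to db-r, queue-1, worker-2: 45 each (1 lost).
    db-r: 67+45 = 112 > 90
    queue-1: 40+45 = 85 ≤ 90
    worker-2: 60+45 = 105 ≤ 140
Round 3 — app-a, db-r, queue-2 crash.
  app-a sheds 161 req/s to worker-2: 161 each.
    worker-2: 105+161 = 266 > 140
  db-r sheds 112 req/s to lb-2, worker-2: 56 each.
    lb-2: 97+56 = 153 > 150
    worker-2: 266+56 = 322 > 140
  queue-2 sheds 125 req/s to lb-2, worker-2: 62 each (1 lost).
    lb-2: 153+62 = 215 > 150
    worker-2: 322+62 = 384 > 140
Round 4 — lb-2, worker-2 crash.
  lb-2 sheds 215 req/s: no online neighbours, lost.
  worker-2 sheds 384 req/s: no online neighbours, lost.
No further crashes.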